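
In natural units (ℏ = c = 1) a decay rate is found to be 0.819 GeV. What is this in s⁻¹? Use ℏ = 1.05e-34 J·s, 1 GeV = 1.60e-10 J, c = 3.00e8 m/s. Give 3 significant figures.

A rate is [E]/ℏ; divide by ℏ.
1 GeV → 1/ℏ × (1 GeV in J) = 1.52e24 s⁻¹.
Result: 0.819 × 1.52e24 = 1.25e24 s⁻¹.

1.25e24 s⁻¹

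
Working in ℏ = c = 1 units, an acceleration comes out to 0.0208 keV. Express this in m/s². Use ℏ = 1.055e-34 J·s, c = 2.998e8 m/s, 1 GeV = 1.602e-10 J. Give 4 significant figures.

9.469e24 m/s²

Acceleration is [L]/[T]² = c·[E]/ℏ.
1 GeV → c/ℏ × (1 GeV in J) = 4.552e32 m/s².
Convert the energy scale: 0.0208 keV = 2.08e-8 GeV.
Result: 2.08e-8 × 4.552e32 = 9.469e24 m/s².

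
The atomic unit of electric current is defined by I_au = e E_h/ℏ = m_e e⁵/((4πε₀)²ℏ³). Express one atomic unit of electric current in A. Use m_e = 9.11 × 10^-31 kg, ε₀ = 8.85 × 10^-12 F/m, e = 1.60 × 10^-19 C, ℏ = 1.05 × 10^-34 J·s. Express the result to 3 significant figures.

6.67 × 10^-3 A

I_au = e E_h/ℏ = m_e e⁵/((4πε₀)²ℏ³)
E_h = 4.38 × 10^-18 J
e·E_h/ℏ = 6.67 × 10^-3 A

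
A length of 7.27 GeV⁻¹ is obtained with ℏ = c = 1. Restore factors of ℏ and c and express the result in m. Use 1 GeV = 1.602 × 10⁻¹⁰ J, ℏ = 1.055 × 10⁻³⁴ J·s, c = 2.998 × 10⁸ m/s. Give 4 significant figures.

A length is [E]⁻¹ in ℏ=c=1; restore one factor of ℏc.
1 GeV⁻¹ → ℏc × (1 GeV in J)⁻¹ = 1.974 × 10⁻¹⁶ m.
Result: 7.27 × 1.974 × 10⁻¹⁶ = 1.435 × 10⁻¹⁵ m.

1.435 × 10⁻¹⁵ m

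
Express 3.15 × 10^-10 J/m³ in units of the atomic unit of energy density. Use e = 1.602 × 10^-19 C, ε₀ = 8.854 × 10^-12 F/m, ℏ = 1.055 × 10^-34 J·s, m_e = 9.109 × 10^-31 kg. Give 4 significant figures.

1.075 × 10^-23

atomic unit of energy density: u_au = E_h/a₀³ = m_e⁴e¹⁰/((4πε₀)⁵ℏ⁸) = 2.929 × 10^13 J/m³.
3.15 × 10^-10 / 2.929 × 10^13 = 1.075 × 10^-23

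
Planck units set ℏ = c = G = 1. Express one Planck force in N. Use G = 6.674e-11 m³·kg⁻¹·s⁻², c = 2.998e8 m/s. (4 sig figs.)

From ℏ = c = G = 1 the force scale is F_P = c⁴/G.
  = 8.078e33 / 6.674e-11
  = 1.210e44 N

1.210e44 N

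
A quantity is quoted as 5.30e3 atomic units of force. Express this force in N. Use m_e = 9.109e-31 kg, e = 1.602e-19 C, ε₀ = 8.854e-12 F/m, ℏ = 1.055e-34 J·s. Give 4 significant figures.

4.356e-4 N

One atomic unit of force: F_au = E_h/a₀ = m_e²e⁶/((4πε₀)³ℏ⁴) = 8.220e-8 N.
5.30e3 × 8.220e-8 N = 4.356e-4 N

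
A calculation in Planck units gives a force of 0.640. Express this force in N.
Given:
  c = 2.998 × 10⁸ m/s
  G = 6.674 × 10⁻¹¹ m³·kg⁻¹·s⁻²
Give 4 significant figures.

One Planck force: F_P = c⁴/G = 1.210 × 10⁴⁴ N.
0.640 × 1.210 × 10⁴⁴ N = 7.747 × 10⁴³ N

7.747 × 10⁴³ N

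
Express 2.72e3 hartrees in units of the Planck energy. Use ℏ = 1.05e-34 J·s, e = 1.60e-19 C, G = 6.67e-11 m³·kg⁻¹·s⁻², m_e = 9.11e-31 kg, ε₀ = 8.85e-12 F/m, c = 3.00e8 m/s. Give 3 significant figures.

hartree: E_h = m_e e⁴/(4πε₀ℏ)² = 4.38e-18 J
Planck energy: E_P = √(ℏc⁵/G) = 1.96e9 J
2.72e3 × 4.38e-18 / 1.96e9 = 6.09e-24

6.09e-24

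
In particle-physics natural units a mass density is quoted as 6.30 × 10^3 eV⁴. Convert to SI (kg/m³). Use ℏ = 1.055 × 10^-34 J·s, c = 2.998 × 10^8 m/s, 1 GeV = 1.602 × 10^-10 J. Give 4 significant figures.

Mass density is [E]/(c²[L]³) = [E]⁴/(ℏ³c⁵).
1 GeV⁴ → 1/(ℏ³c⁵) × (1 GeV in J)⁴ = 2.316 × 10^20 kg/m³.
Convert the energy scale: 6.30 × 10^3 eV⁴ = 6.30 × 10^-33 GeV⁴.
Result: 6.30 × 10^-33 × 2.316 × 10^20 = 1.459 × 10^-12 kg/m³.

1.459 × 10^-12 kg/m³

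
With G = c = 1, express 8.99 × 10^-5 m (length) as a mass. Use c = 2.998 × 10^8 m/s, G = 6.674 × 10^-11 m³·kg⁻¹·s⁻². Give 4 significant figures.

Length → mass via c²/G.
8.99 × 10^-5 m × (c²/G) = 1.211 × 10^23 kg

1.211 × 10^23 kg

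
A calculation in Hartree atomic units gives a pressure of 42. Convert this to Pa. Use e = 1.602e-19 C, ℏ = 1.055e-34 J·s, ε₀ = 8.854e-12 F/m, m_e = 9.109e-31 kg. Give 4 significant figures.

One atomic unit of pressure: P_au = E_h/a₀³ = m_e⁴e¹⁰/((4πε₀)⁵ℏ⁸) = 2.929e13 Pa.
42 × 2.929e13 Pa = 1.230e15 Pa

1.230e15 Pa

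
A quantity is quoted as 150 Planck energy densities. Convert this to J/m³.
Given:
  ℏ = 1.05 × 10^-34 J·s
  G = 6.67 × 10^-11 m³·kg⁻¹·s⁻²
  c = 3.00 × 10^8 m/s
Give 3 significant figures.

7.02 × 10^115 J/m³

One Planck energy density: u_P = c⁷/(ℏG²) = 4.68 × 10^113 J/m³.
150 × 4.68 × 10^113 J/m³ = 7.02 × 10^115 J/m³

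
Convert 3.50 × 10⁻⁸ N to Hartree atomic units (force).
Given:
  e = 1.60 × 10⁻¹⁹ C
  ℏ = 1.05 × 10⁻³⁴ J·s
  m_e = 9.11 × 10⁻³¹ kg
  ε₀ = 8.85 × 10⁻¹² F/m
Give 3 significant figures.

atomic unit of force: F_au = E_h/a₀ = m_e²e⁶/((4πε₀)³ℏ⁴) = 8.33 × 10⁻⁸ N.
3.50 × 10⁻⁸ / 8.33 × 10⁻⁸ = 0.420

0.420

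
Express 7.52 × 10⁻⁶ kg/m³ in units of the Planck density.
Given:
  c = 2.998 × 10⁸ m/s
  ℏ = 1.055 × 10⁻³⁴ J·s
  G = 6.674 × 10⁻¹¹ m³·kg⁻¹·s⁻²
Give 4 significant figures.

Planck density: ρ_P = c⁵/(ℏG²) = 5.154 × 10⁹⁶ kg/m³.
7.52 × 10⁻⁶ / 5.154 × 10⁹⁶ = 1.459 × 10⁻¹⁰²

1.459 × 10⁻¹⁰²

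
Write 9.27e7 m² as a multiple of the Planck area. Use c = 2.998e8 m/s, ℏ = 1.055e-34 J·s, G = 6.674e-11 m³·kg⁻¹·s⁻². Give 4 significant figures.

Planck area: A_P = ℏG/c³ = 2.613e-70 m².
9.27e7 / 2.613e-70 = 3.548e77

3.548e77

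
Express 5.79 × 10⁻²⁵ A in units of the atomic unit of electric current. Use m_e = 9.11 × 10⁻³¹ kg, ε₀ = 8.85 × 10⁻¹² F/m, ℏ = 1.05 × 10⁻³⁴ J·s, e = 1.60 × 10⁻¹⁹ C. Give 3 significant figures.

atomic unit of electric current: I_au = e E_h/ℏ = m_e e⁵/((4πε₀)²ℏ³) = 6.67 × 10⁻³ A.
5.79 × 10⁻²⁵ / 6.67 × 10⁻³ = 8.68 × 10⁻²³

8.68 × 10⁻²³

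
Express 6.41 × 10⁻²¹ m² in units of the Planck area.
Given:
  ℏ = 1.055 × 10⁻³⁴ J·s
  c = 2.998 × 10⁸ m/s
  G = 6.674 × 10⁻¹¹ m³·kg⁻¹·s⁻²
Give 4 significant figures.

2.453 × 10⁴⁹

Planck area: A_P = ℏG/c³ = 2.613 × 10⁻⁷⁰ m².
6.41 × 10⁻²¹ / 2.613 × 10⁻⁷⁰ = 2.453 × 10⁴⁹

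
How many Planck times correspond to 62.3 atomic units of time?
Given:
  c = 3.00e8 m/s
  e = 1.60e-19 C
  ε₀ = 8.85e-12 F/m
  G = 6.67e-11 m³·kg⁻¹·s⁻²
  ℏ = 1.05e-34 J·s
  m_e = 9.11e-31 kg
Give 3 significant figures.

2.78e28

atomic unit of time: τ_au = (4πε₀)²ℏ³/(m_e e⁴) = 2.40e-17 s
Planck time: t_P = √(ℏG/c⁵) = 5.37e-44 s
62.3 × 2.40e-17 / 5.37e-44 = 2.78e28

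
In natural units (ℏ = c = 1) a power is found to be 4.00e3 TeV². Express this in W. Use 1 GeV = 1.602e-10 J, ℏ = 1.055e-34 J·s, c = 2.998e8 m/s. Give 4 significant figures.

9.730e23 W

Power is [E]/[T] = [E]²/ℏ.
1 GeV² → 1/ℏ × (1 GeV in J)² = 2.433e14 W.
Convert the energy scale: 4.00e3 TeV² = 4.00e9 GeV².
Result: 4.00e9 × 2.433e14 = 9.730e23 W.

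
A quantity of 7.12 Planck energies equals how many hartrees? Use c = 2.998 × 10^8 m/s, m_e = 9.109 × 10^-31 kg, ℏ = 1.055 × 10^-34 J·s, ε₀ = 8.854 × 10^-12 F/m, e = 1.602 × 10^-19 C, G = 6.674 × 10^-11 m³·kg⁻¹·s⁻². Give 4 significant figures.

3.199 × 10^27

Planck energy: E_P = √(ℏc⁵/G) = 1.957 × 10^9 J
hartree: E_h = m_e e⁴/(4πε₀ℏ)² = 4.354 × 10^-18 J
7.12 × 1.957 × 10^9 / 4.354 × 10^-18 = 3.199 × 10^27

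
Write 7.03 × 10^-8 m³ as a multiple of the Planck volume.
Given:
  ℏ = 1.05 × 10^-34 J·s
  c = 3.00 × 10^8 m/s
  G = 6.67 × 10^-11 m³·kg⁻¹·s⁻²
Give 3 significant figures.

1.68 × 10^97

Planck volume: V_P = (ℏG/c³)^(3/2) = 4.18 × 10^-105 m³.
7.03 × 10^-8 / 4.18 × 10^-105 = 1.68 × 10^97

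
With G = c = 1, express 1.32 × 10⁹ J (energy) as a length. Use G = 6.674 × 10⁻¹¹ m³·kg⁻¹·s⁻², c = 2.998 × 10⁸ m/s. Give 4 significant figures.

1.091 × 10⁻³⁵ m

Energy → length via G/c⁴.
1.32 × 10⁹ J × (G/c⁴) = 1.091 × 10⁻³⁵ m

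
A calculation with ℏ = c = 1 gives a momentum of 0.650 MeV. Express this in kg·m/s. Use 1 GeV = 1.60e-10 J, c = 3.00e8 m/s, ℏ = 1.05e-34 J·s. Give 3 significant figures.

3.47e-22 kg·m/s

Momentum is [E]/c; divide by c.
1 GeV → 1/c × (1 GeV in J) = 5.33e-19 kg·m/s.
Convert the energy scale: 0.650 MeV = 6.50e-4 GeV.
Result: 6.50e-4 × 5.33e-19 = 3.47e-22 kg·m/s.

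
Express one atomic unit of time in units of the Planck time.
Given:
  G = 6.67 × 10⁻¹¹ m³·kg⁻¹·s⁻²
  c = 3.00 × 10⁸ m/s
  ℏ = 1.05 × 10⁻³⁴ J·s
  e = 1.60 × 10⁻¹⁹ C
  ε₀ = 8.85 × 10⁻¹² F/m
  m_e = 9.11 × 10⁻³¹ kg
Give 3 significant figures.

atomic unit of time: τ_au = (4πε₀)²ℏ³/(m_e e⁴) = 2.40 × 10⁻¹⁷ s
Planck time: t_P = √(ℏG/c⁵) = 5.37 × 10⁻⁴⁴ s
ratio = 2.40 × 10⁻¹⁷ / 5.37 × 10⁻⁴⁴ = 4.47 × 10²⁶

4.47 × 10²⁶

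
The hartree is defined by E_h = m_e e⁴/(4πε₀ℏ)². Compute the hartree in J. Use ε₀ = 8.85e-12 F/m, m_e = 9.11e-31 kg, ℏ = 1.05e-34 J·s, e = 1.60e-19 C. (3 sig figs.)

4.38e-18 J

E_h = m_e e⁴/(4πε₀ℏ)²
  = 5.97e-106 / 1.36e-88
  = 4.38e-18 J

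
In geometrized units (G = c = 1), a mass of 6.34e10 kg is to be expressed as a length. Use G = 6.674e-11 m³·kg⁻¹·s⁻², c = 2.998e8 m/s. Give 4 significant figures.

4.708e-17 m

In G = c = 1 units mass has dimensions of length; the conversion factor is G/c².
6.34e10 kg × (G/c²) = 4.708e-17 m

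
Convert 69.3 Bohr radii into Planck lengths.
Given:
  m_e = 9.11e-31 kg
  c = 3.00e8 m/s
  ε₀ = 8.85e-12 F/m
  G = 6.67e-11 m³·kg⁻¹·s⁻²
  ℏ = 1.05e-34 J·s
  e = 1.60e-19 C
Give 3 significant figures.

Bohr radius: a₀ = 4πε₀ℏ²/(m_e e²) = 5.26e-11 m
Planck length: ℓ_P = √(ℏG/c³) = 1.61e-35 m
69.3 × 5.26e-11 / 1.61e-35 = 2.26e26

2.26e26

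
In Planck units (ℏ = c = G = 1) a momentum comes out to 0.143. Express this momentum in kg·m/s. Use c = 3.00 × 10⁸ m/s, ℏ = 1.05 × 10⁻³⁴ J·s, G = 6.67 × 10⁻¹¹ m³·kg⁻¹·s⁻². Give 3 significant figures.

One Planck momentum: p_P = √(ℏc³/G) = 6.52 kg·m/s.
0.143 × 6.52 kg·m/s = 0.932 kg·m/s

0.932 kg·m/s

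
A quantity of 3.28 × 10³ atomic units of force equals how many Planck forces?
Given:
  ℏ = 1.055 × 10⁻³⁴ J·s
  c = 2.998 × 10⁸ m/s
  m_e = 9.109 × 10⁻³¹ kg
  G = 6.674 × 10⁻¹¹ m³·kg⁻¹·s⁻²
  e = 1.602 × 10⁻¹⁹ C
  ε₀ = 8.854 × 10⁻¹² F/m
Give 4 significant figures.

2.227 × 10⁻⁴⁸

atomic unit of force: F_au = E_h/a₀ = m_e²e⁶/((4πε₀)³ℏ⁴) = 8.220 × 10⁻⁸ N
Planck force: F_P = c⁴/G = 1.210 × 10⁴⁴ N
3.28 × 10³ × 8.220 × 10⁻⁸ / 1.210 × 10⁴⁴ = 2.227 × 10⁻⁴⁸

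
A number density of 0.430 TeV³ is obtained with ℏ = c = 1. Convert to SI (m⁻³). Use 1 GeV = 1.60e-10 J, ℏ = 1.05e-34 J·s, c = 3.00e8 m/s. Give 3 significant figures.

5.64e55 m⁻³

Number density is [L]⁻³ = [E]³/(ℏc)³.
1 GeV³ → 1/(ℏc)³ × (1 GeV in J)³ = 1.31e47 m⁻³.
Convert the energy scale: 0.430 TeV³ = 4.30e8 GeV³.
Result: 4.30e8 × 1.31e47 = 5.64e55 m⁻³.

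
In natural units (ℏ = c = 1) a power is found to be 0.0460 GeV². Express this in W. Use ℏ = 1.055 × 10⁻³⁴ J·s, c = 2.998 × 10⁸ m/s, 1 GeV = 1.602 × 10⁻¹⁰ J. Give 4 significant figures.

Power is [E]/[T] = [E]²/ℏ.
1 GeV² → 1/ℏ × (1 GeV in J)² = 2.433 × 10¹⁴ W.
Result: 0.0460 × 2.433 × 10¹⁴ = 1.119 × 10¹³ W.

1.119 × 10¹³ W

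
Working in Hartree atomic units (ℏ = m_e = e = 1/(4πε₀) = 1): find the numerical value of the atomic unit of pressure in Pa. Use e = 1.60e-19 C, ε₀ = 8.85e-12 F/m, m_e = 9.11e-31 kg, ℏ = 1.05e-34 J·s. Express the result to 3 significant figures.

3.01e13 Pa

From ℏ = m_e = e = 1/(4πε₀) = 1 the pressure scale is P_au = E_h/a₀³ = m_e⁴e¹⁰/((4πε₀)⁵ℏ⁸).
E_h = 4.38e-18 J
a₀ = 5.26e-11 m
E_h/a₀³ = 3.01e13 Pa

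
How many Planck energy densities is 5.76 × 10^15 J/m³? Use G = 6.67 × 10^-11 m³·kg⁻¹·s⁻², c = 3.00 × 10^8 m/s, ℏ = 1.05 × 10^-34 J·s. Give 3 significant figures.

1.23 × 10^-98

Planck energy density: u_P = c⁷/(ℏG²) = 4.68 × 10^113 J/m³.
5.76 × 10^15 / 4.68 × 10^113 = 1.23 × 10^-98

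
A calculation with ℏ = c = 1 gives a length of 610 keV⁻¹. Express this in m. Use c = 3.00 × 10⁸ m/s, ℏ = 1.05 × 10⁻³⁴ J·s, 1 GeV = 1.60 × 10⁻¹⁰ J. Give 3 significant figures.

A length is [E]⁻¹ in ℏ=c=1; restore one factor of ℏc.
1 GeV⁻¹ → ℏc × (1 GeV in J)⁻¹ = 1.97 × 10⁻¹⁶ m.
Convert the energy scale: 610 keV⁻¹ = 6.10 × 10⁸ GeV⁻¹.
Result: 6.10 × 10⁸ × 1.97 × 10⁻¹⁶ = 1.20 × 10⁻⁷ m.

1.20 × 10⁻⁷ m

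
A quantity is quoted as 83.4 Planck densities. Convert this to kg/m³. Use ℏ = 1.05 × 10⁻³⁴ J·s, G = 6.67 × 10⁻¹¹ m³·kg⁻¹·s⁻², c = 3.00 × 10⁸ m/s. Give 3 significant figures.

4.34 × 10⁹⁸ kg/m³

One Planck density: ρ_P = c⁵/(ℏG²) = 5.20 × 10⁹⁶ kg/m³.
83.4 × 5.20 × 10⁹⁶ kg/m³ = 4.34 × 10⁹⁸ kg/m³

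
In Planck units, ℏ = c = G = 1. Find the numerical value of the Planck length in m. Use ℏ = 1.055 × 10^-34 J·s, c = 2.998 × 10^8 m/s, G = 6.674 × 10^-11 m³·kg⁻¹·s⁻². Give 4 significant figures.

1.616 × 10^-35 m

Dimensional analysis gives ℓ_P = √(ℏG/c³).
  = √(2.613 × 10^-70)
  = 1.616 × 10^-35 m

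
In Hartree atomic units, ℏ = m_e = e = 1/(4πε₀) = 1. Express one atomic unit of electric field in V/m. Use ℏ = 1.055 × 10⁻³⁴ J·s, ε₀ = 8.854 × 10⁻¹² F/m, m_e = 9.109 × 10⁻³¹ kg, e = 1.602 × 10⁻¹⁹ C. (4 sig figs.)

Dimensional analysis gives E_au = E_h/(e a₀) = m_e²e⁵/((4πε₀)³ℏ⁴).
E_h = 4.354 × 10⁻¹⁸ J
a₀ = 5.297 × 10⁻¹¹ m
E_h/(e·a₀) = 5.131 × 10¹¹ V/m

5.131 × 10¹¹ V/m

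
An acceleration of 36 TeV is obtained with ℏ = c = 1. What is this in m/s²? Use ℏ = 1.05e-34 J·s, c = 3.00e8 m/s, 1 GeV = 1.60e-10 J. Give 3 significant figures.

1.65e37 m/s²

Acceleration is [L]/[T]² = c·[E]/ℏ.
1 GeV → c/ℏ × (1 GeV in J) = 4.57e32 m/s².
Convert the energy scale: 36 TeV = 3.60e4 GeV.
Result: 3.60e4 × 4.57e32 = 1.65e37 m/s².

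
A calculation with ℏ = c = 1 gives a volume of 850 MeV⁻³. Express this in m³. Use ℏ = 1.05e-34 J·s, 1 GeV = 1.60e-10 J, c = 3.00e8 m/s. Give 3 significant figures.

Volume is [L]³ = [E]⁻³·(ℏc)³.
1 GeV⁻³ → (ℏc)³ × (1 GeV in J)⁻³ = 7.63e-48 m³.
Convert the energy scale: 850 MeV⁻³ = 8.50e11 GeV⁻³.
Result: 8.50e11 × 7.63e-48 = 6.49e-36 m³.

6.49e-36 m³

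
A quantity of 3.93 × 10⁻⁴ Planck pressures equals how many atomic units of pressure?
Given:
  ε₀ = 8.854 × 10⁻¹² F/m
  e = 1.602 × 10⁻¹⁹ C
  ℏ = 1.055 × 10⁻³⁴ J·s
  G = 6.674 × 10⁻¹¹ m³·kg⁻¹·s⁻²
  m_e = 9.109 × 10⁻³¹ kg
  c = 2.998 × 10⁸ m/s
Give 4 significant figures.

Planck pressure: p_P = c⁷/(ℏG²) = 4.632 × 10¹¹³ Pa
atomic unit of pressure: P_au = E_h/a₀³ = m_e⁴e¹⁰/((4πε₀)⁵ℏ⁸) = 2.929 × 10¹³ Pa
3.93 × 10⁻⁴ × 4.632 × 10¹¹³ / 2.929 × 10¹³ = 6.215 × 10⁹⁶

6.215 × 10⁹⁶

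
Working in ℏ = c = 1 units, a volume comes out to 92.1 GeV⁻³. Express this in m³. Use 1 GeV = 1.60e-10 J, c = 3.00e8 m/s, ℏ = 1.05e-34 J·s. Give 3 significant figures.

7.03e-46 m³

Volume is [L]³ = [E]⁻³·(ℏc)³.
1 GeV⁻³ → (ℏc)³ × (1 GeV in J)⁻³ = 7.63e-48 m³.
Result: 92.1 × 7.63e-48 = 7.03e-46 m³.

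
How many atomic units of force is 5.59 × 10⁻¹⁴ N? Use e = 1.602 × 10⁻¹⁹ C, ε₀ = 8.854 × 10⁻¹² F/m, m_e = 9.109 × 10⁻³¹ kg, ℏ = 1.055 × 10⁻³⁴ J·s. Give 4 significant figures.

atomic unit of force: F_au = E_h/a₀ = m_e²e⁶/((4πε₀)³ℏ⁴) = 8.220 × 10⁻⁸ N.
5.59 × 10⁻¹⁴ / 8.220 × 10⁻⁸ = 6.801 × 10⁻⁷

6.801 × 10⁻⁷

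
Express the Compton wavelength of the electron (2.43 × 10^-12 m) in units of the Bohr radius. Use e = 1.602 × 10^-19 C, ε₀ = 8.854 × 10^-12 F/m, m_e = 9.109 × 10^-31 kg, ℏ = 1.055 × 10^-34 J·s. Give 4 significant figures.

0.04587

Bohr radius: a₀ = 4πε₀ℏ²/(m_e e²) = 5.297 × 10^-11 m.
2.43 × 10^-12 / 5.297 × 10^-11 = 0.04587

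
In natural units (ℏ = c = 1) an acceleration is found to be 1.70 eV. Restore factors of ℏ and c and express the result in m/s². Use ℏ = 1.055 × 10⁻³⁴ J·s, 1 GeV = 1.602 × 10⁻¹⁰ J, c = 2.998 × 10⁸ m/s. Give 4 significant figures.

Acceleration is [L]/[T]² = c·[E]/ℏ.
1 GeV → c/ℏ × (1 GeV in J) = 4.552 × 10³² m/s².
Convert the energy scale: 1.70 eV = 1.70 × 10⁻⁹ GeV.
Result: 1.70 × 10⁻⁹ × 4.552 × 10³² = 7.739 × 10²³ m/s².

7.739 × 10²³ m/s²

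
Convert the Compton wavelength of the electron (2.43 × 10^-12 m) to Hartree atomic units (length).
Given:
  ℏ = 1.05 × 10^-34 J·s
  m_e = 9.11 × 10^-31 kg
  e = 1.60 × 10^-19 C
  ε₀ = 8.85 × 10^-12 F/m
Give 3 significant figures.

0.0462

Bohr radius: a₀ = 4πε₀ℏ²/(m_e e²) = 5.26 × 10^-11 m.
2.43 × 10^-12 / 5.26 × 10^-11 = 0.0462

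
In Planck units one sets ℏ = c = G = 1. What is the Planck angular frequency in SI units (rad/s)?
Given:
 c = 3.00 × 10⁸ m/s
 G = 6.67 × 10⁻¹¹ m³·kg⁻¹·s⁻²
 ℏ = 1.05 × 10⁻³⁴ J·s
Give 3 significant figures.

1.86 × 10⁴³ rad/s

ω_P = √(c⁵/(ℏG))
  = √(3.47 × 10⁸⁶)
  = 1.86 × 10⁴³ rad/s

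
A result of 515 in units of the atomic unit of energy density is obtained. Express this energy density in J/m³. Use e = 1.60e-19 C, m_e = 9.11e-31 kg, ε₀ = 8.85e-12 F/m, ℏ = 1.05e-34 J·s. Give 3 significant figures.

1.55e16 J/m³

One atomic unit of energy density: u_au = E_h/a₀³ = m_e⁴e¹⁰/((4πε₀)⁵ℏ⁸) = 3.01e13 J/m³.
515 × 3.01e13 J/m³ = 1.55e16 J/m³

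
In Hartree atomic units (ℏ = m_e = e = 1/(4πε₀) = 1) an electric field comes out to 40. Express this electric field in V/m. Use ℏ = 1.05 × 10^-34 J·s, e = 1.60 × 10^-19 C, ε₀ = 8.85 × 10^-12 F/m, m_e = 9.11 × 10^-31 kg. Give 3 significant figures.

One atomic unit of electric field: E_au = E_h/(e a₀) = m_e²e⁵/((4πε₀)³ℏ⁴) = 5.20 × 10^11 V/m.
40 × 5.20 × 10^11 V/m = 2.08 × 10^13 V/m

2.08 × 10^13 V/m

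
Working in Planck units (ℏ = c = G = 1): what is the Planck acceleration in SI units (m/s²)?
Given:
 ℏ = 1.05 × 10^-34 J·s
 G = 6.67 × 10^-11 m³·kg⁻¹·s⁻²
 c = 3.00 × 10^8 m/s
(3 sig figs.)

Dimensional analysis gives a_P = √(c⁷/(ℏG)).
  = √(3.12 × 10^103)
  = 5.59 × 10^51 m/s²

5.59 × 10^51 m/s²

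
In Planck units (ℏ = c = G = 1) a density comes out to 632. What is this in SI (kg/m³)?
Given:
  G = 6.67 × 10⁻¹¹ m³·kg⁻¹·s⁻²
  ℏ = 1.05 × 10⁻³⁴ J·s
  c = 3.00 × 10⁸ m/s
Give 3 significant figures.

3.29 × 10⁹⁹ kg/m³

One Planck density: ρ_P = c⁵/(ℏG²) = 5.20 × 10⁹⁶ kg/m³.
632 × 5.20 × 10⁹⁶ kg/m³ = 3.29 × 10⁹⁹ kg/m³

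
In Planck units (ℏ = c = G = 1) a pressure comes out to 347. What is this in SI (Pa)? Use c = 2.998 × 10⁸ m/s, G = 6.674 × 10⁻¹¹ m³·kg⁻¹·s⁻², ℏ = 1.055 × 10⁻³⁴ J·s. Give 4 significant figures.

1.607 × 10¹¹⁶ Pa

One Planck pressure: p_P = c⁷/(ℏG²) = 4.632 × 10¹¹³ Pa.
347 × 4.632 × 10¹¹³ Pa = 1.607 × 10¹¹⁶ Pa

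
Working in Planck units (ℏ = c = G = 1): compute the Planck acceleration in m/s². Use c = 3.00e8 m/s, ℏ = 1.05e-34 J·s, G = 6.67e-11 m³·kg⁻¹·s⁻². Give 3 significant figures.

From ℏ = c = G = 1 the acceleration scale is a_P = √(c⁷/(ℏG)).
  = √(3.12e103)
  = 5.59e51 m/s²

5.59e51 m/s²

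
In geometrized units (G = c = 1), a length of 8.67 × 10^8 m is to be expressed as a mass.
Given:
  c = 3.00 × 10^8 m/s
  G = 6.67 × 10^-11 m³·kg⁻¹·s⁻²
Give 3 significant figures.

1.17 × 10^36 kg

Length → mass via c²/G.
8.67 × 10^8 m × (c²/G) = 1.17 × 10^36 kg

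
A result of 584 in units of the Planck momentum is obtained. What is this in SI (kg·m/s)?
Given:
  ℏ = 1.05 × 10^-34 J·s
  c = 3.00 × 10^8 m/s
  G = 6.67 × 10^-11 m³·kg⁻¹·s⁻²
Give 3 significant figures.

3.81 × 10^3 kg·m/s

One Planck momentum: p_P = √(ℏc³/G) = 6.52 kg·m/s.
584 × 6.52 kg·m/s = 3.81 × 10^3 kg·m/s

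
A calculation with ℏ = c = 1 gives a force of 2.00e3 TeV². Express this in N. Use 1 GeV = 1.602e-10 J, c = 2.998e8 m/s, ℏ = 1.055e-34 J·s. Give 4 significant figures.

Force is [E]/[L] = [E]²/(ℏc); restore (ℏc)⁻¹.
1 GeV² → 1/(ℏc) × (1 GeV in J)² = 8.114e5 N.
Convert the energy scale: 2.00e3 TeV² = 2.00e9 GeV².
Result: 2.00e9 × 8.114e5 = 1.623e15 N.

1.623e15 N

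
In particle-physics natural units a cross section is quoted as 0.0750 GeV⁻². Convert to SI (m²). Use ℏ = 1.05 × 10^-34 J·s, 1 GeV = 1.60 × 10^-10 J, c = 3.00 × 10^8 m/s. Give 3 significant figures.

2.91 × 10^-33 m²

Area is [L]² = [E]⁻²·(ℏc)²; restore (ℏc)².
1 GeV⁻² → (ℏc)² × (1 GeV in J)⁻² = 3.88 × 10^-32 m².
Result: 0.0750 × 3.88 × 10^-32 = 2.91 × 10^-33 m².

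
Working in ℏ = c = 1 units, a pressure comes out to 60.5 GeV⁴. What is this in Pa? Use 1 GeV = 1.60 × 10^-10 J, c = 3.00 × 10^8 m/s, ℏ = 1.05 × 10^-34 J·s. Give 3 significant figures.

Pressure is [E]/[L]³ = [E]⁴/(ℏc)³.
1 GeV⁴ → 1/(ℏc)³ × (1 GeV in J)⁴ = 2.10 × 10^37 Pa.
Result: 60.5 × 2.10 × 10^37 = 1.27 × 10^39 Pa.

1.27 × 10^39 Pa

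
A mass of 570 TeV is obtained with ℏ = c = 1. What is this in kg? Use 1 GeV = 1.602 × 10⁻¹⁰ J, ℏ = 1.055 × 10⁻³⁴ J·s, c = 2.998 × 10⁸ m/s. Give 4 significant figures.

Mass is [E]/c²; divide by c².
1 GeV → 1/c² × (1 GeV in J) = 1.782 × 10⁻²⁷ kg.
Convert the energy scale: 570 TeV = 5.70 × 10⁵ GeV.
Result: 5.70 × 10⁵ × 1.782 × 10⁻²⁷ = 1.016 × 10⁻²¹ kg.

1.016 × 10⁻²¹ kg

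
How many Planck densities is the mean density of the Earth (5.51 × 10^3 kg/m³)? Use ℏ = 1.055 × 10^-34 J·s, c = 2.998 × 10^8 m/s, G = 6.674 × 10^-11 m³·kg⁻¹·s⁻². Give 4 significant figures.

Planck density: ρ_P = c⁵/(ℏG²) = 5.154 × 10^96 kg/m³.
5.51 × 10^3 / 5.154 × 10^96 = 1.069 × 10^-93

1.069 × 10^-93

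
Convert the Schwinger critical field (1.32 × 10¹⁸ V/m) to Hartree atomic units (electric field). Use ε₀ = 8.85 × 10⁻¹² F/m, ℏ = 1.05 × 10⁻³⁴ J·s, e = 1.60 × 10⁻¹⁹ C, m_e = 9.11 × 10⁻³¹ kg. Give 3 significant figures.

2.54 × 10⁶

atomic unit of electric field: E_au = E_h/(e a₀) = m_e²e⁵/((4πε₀)³ℏ⁴) = 5.20 × 10¹¹ V/m.
1.32 × 10¹⁸ / 5.20 × 10¹¹ = 2.54 × 10⁶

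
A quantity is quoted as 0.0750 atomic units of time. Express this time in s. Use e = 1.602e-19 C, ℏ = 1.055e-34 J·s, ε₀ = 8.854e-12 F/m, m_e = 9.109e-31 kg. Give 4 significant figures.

One atomic unit of time: τ_au = (4πε₀)²ℏ³/(m_e e⁴) = 2.423e-17 s.
0.0750 × 2.423e-17 s = 1.817e-18 s

1.817e-18 s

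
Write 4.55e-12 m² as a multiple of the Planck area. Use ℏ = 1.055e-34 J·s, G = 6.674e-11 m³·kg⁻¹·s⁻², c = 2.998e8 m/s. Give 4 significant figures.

Planck area: A_P = ℏG/c³ = 2.613e-70 m².
4.55e-12 / 2.613e-70 = 1.741e58

1.741e58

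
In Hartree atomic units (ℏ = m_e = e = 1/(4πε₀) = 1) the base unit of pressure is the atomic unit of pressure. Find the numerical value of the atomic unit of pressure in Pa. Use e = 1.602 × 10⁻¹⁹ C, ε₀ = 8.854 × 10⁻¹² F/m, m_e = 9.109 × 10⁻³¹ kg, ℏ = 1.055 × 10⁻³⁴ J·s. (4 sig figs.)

P_au = E_h/a₀³ = m_e⁴e¹⁰/((4πε₀)⁵ℏ⁸)
E_h = 4.354 × 10⁻¹⁸ J
a₀ = 5.297 × 10⁻¹¹ m
E_h/a₀³ = 2.929 × 10¹³ Pa

2.929 × 10¹³ Pa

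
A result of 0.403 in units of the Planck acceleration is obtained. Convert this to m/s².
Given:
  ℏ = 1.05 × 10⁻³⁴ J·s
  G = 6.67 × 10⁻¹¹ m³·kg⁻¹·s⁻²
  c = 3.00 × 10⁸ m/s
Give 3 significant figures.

2.25 × 10⁵¹ m/s²

One Planck acceleration: a_P = √(c⁷/(ℏG)) = 5.59 × 10⁵¹ m/s².
0.403 × 5.59 × 10⁵¹ m/s² = 2.25 × 10⁵¹ m/s²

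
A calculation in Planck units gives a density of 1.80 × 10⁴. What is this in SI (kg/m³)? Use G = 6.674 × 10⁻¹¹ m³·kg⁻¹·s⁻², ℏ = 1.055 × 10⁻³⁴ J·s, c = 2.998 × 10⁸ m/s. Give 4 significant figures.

9.277 × 10¹⁰⁰ kg/m³

One Planck density: ρ_P = c⁵/(ℏG²) = 5.154 × 10⁹⁶ kg/m³.
1.80 × 10⁴ × 5.154 × 10⁹⁶ kg/m³ = 9.277 × 10¹⁰⁰ kg/m³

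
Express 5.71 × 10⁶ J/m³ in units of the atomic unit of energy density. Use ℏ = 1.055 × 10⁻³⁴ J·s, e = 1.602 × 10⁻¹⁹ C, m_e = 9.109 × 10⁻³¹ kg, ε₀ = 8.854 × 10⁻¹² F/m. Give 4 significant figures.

1.949 × 10⁻⁷

atomic unit of energy density: u_au = E_h/a₀³ = m_e⁴e¹⁰/((4πε₀)⁵ℏ⁸) = 2.929 × 10¹³ J/m³.
5.71 × 10⁶ / 2.929 × 10¹³ = 1.949 × 10⁻⁷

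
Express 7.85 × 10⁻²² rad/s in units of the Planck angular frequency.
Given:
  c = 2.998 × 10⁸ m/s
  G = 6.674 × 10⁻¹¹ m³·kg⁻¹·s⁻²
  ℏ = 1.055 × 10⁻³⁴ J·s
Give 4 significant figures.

4.233 × 10⁻⁶⁵

Planck angular frequency: ω_P = √(c⁵/(ℏG)) = 1.855 × 10⁴³ rad/s.
7.85 × 10⁻²² / 1.855 × 10⁴³ = 4.233 × 10⁻⁶⁵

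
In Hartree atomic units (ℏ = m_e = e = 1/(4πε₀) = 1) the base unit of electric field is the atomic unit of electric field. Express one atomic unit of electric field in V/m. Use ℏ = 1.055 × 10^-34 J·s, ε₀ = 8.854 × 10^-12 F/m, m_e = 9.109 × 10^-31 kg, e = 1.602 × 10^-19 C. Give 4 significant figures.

E_au = E_h/(e a₀) = m_e²e⁵/((4πε₀)³ℏ⁴)
E_h = 4.354 × 10^-18 J
a₀ = 5.297 × 10^-11 m
E_h/(e·a₀) = 5.131 × 10^11 V/m

5.131 × 10^11 V/m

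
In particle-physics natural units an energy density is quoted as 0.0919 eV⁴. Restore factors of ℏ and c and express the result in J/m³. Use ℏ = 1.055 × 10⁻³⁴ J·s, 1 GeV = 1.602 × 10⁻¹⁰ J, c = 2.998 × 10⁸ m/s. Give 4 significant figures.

1.913 J/m³

[E]/[L]³ = [E]⁴/(ℏc)³; restore (ℏc)⁻³.
1 GeV⁴ → 1/(ℏc)³ × (1 GeV in J)⁴ = 2.082 × 10³⁷ J/m³.
Convert the energy scale: 0.0919 eV⁴ = 9.19 × 10⁻³⁸ GeV⁴.
Result: 9.19 × 10⁻³⁸ × 2.082 × 10³⁷ = 1.913 J/m³.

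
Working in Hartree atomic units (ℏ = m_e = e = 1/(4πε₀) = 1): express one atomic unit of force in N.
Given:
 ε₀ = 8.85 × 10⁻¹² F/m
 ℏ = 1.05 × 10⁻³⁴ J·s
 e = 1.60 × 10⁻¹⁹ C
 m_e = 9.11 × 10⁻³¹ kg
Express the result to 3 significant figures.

8.33 × 10⁻⁸ N

The unique combination of the constants set to 1 with dimensions of force is F_au = E_h/a₀ = m_e²e⁶/((4πε₀)³ℏ⁴).
E_h = 4.38 × 10⁻¹⁸ J
a₀ = 5.26 × 10⁻¹¹ m
E_h/a₀ = 8.33 × 10⁻⁸ N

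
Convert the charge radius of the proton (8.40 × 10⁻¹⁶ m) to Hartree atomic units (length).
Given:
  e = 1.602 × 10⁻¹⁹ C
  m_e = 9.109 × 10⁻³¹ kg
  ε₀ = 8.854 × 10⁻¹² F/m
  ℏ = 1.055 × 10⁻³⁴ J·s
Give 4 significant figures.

1.586 × 10⁻⁵

Bohr radius: a₀ = 4πε₀ℏ²/(m_e e²) = 5.297 × 10⁻¹¹ m.
8.40 × 10⁻¹⁶ / 5.297 × 10⁻¹¹ = 1.586 × 10⁻⁵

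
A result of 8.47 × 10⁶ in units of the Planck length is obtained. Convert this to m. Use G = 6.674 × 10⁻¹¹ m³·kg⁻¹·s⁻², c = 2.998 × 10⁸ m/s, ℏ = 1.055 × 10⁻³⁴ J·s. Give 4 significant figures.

1.369 × 10⁻²⁸ m

One Planck length: ℓ_P = √(ℏG/c³) = 1.616 × 10⁻³⁵ m.
8.47 × 10⁶ × 1.616 × 10⁻³⁵ m = 1.369 × 10⁻²⁸ m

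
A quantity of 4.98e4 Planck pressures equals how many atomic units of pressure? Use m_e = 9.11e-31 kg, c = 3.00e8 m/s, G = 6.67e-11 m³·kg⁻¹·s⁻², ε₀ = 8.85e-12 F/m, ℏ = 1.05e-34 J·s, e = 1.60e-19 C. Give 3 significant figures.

7.74e104

Planck pressure: p_P = c⁷/(ℏG²) = 4.68e113 Pa
atomic unit of pressure: P_au = E_h/a₀³ = m_e⁴e¹⁰/((4πε₀)⁵ℏ⁸) = 3.01e13 Pa
4.98e4 × 4.68e113 / 3.01e13 = 7.74e104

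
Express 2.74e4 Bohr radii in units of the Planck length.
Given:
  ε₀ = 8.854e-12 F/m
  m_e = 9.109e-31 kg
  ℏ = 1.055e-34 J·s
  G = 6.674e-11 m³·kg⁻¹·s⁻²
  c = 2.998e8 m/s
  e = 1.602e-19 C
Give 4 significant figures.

8.979e28

Bohr radius: a₀ = 4πε₀ℏ²/(m_e e²) = 5.297e-11 m
Planck length: ℓ_P = √(ℏG/c³) = 1.616e-35 m
2.74e4 × 5.297e-11 / 1.616e-35 = 8.979e28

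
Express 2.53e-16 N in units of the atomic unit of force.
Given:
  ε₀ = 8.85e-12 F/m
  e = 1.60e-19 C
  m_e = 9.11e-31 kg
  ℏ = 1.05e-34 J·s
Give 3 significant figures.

3.04e-9

atomic unit of force: F_au = E_h/a₀ = m_e²e⁶/((4πε₀)³ℏ⁴) = 8.33e-8 N.
2.53e-16 / 8.33e-8 = 3.04e-9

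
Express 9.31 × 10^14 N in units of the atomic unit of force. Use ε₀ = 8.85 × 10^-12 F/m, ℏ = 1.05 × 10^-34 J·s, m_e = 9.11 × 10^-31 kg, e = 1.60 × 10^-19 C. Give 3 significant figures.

atomic unit of force: F_au = E_h/a₀ = m_e²e⁶/((4πε₀)³ℏ⁴) = 8.33 × 10^-8 N.
9.31 × 10^14 / 8.33 × 10^-8 = 1.12 × 10^22

1.12 × 10^22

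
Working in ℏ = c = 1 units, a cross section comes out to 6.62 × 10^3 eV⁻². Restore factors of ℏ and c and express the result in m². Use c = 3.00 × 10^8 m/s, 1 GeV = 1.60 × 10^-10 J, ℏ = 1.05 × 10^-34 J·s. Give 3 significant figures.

Area is [L]² = [E]⁻²·(ℏc)²; restore (ℏc)².
1 GeV⁻² → (ℏc)² × (1 GeV in J)⁻² = 3.88 × 10^-32 m².
Convert the energy scale: 6.62 × 10^3 eV⁻² = 6.62 × 10^21 GeV⁻².
Result: 6.62 × 10^21 × 3.88 × 10^-32 = 2.57 × 10^-10 m².

2.57 × 10^-10 m²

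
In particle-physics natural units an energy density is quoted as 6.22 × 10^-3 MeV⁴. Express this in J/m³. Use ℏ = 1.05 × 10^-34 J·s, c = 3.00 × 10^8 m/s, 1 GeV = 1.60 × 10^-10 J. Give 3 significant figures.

[E]/[L]³ = [E]⁴/(ℏc)³; restore (ℏc)⁻³.
1 GeV⁴ → 1/(ℏc)³ × (1 GeV in J)⁴ = 2.10 × 10^37 J/m³.
Convert the energy scale: 6.22 × 10^-3 MeV⁴ = 6.22 × 10^-15 GeV⁴.
Result: 6.22 × 10^-15 × 2.10 × 10^37 = 1.30 × 10^23 J/m³.

1.30 × 10^23 J/m³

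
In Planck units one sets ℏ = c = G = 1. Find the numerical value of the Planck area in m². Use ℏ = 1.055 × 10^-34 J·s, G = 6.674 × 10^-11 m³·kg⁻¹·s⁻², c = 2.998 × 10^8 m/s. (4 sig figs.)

A_P = ℏG/c³
  = 7.041 × 10^-45 / 2.695 × 10^25
  = 2.613 × 10^-70 m²

2.613 × 10^-70 m²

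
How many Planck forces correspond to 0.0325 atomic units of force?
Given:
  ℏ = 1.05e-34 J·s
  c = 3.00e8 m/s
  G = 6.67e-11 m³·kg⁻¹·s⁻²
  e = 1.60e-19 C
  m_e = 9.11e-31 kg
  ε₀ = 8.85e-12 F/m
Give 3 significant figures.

2.23e-53

atomic unit of force: F_au = E_h/a₀ = m_e²e⁶/((4πε₀)³ℏ⁴) = 8.33e-8 N
Planck force: F_P = c⁴/G = 1.21e44 N
0.0325 × 8.33e-8 / 1.21e44 = 2.23e-53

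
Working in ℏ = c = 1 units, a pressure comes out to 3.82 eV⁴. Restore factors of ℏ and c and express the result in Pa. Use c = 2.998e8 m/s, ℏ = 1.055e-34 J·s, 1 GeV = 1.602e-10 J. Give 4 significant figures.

Pressure is [E]/[L]³ = [E]⁴/(ℏc)³.
1 GeV⁴ → 1/(ℏc)³ × (1 GeV in J)⁴ = 2.082e37 Pa.
Convert the energy scale: 3.82 eV⁴ = 3.82e-36 GeV⁴.
Result: 3.82e-36 × 2.082e37 = 79.52 Pa.

79.52 Pa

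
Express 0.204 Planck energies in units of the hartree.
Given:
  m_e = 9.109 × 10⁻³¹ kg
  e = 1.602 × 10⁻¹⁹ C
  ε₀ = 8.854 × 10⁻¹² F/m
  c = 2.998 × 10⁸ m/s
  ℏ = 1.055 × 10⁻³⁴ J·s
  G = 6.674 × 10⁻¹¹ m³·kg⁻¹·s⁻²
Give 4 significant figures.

9.167 × 10²⁵

Planck energy: E_P = √(ℏc⁵/G) = 1.957 × 10⁹ J
hartree: E_h = m_e e⁴/(4πε₀ℏ)² = 4.354 × 10⁻¹⁸ J
0.204 × 1.957 × 10⁹ / 4.354 × 10⁻¹⁸ = 9.167 × 10²⁵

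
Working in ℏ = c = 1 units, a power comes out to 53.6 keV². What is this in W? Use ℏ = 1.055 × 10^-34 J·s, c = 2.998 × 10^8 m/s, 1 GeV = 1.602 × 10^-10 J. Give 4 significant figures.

1.304 × 10^4 W

Power is [E]/[T] = [E]²/ℏ.
1 GeV² → 1/ℏ × (1 GeV in J)² = 2.433 × 10^14 W.
Convert the energy scale: 53.6 keV² = 5.36 × 10^-11 GeV².
Result: 5.36 × 10^-11 × 2.433 × 10^14 = 1.304 × 10^4 W.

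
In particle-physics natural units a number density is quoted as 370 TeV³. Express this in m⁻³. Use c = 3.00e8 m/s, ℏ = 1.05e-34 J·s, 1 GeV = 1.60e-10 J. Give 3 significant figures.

4.85e58 m⁻³

Number density is [L]⁻³ = [E]³/(ℏc)³.
1 GeV³ → 1/(ℏc)³ × (1 GeV in J)³ = 1.31e47 m⁻³.
Convert the energy scale: 370 TeV³ = 3.70e11 GeV³.
Result: 3.70e11 × 1.31e47 = 4.85e58 m⁻³.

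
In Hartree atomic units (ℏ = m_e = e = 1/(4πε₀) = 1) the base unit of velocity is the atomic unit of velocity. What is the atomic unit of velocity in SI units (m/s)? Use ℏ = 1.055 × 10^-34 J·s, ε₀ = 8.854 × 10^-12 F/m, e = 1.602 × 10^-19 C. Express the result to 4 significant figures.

v_au = e²/(4πε₀ℏ)
  = 2.566 × 10^-38 / 1.174 × 10^-44
  = 2.186 × 10^6 m/s

2.186 × 10^6 m/s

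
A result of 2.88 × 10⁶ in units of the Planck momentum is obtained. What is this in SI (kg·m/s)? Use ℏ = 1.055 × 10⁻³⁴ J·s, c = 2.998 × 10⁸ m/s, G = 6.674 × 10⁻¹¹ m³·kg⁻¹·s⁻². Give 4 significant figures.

One Planck momentum: p_P = √(ℏc³/G) = 6.527 kg·m/s.
2.88 × 10⁶ × 6.527 kg·m/s = 1.880 × 10⁷ kg·m/s

1.880 × 10⁷ kg·m/s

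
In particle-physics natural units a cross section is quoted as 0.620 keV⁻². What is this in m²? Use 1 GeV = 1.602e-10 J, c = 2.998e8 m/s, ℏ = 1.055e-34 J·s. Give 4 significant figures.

Area is [L]² = [E]⁻²·(ℏc)²; restore (ℏc)².
1 GeV⁻² → (ℏc)² × (1 GeV in J)⁻² = 3.898e-32 m².
Convert the energy scale: 0.620 keV⁻² = 6.20e11 GeV⁻².
Result: 6.20e11 × 3.898e-32 = 2.417e-20 m².

2.417e-20 m²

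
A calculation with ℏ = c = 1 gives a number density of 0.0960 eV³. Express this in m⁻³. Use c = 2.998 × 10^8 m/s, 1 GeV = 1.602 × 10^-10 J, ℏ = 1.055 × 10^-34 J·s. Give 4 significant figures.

Number density is [L]⁻³ = [E]³/(ℏc)³.
1 GeV³ → 1/(ℏc)³ × (1 GeV in J)³ = 1.299 × 10^47 m⁻³.
Convert the energy scale: 0.0960 eV³ = 9.60 × 10^-29 GeV³.
Result: 9.60 × 10^-29 × 1.299 × 10^47 = 1.247 × 10^19 m⁻³.

1.247 × 10^19 m⁻³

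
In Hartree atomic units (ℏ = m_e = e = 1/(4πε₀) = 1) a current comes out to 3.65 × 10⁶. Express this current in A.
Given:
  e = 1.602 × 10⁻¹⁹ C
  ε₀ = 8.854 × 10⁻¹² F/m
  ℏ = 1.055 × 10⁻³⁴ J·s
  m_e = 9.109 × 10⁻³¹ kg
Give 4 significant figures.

2.413 × 10⁴ A

One atomic unit of electric current: I_au = e E_h/ℏ = m_e e⁵/((4πε₀)²ℏ³) = 6.612 × 10⁻³ A.
3.65 × 10⁶ × 6.612 × 10⁻³ A = 2.413 × 10⁴ A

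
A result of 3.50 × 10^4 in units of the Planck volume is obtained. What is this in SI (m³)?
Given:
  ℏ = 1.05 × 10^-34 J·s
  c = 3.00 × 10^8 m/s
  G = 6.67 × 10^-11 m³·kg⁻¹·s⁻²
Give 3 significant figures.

1.46 × 10^-100 m³

One Planck volume: V_P = (ℏG/c³)^(3/2) = 4.18 × 10^-105 m³.
3.50 × 10^4 × 4.18 × 10^-105 m³ = 1.46 × 10^-100 m³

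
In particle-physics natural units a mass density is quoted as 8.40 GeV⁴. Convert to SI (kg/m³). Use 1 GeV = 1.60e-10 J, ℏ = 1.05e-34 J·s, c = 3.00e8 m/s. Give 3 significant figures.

Mass density is [E]/(c²[L]³) = [E]⁴/(ℏ³c⁵).
1 GeV⁴ → 1/(ℏ³c⁵) × (1 GeV in J)⁴ = 2.33e20 kg/m³.
Result: 8.40 × 2.33e20 = 1.96e21 kg/m³.

1.96e21 kg/m³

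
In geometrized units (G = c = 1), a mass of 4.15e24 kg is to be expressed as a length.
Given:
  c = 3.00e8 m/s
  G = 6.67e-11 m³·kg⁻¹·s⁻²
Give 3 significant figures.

3.08e-3 m

In G = c = 1 units mass has dimensions of length; the conversion factor is G/c².
4.15e24 kg × (G/c²) = 3.08e-3 m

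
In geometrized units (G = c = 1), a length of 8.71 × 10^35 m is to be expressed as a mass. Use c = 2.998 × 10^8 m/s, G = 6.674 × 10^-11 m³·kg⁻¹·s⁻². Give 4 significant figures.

Length → mass via c²/G.
8.71 × 10^35 m × (c²/G) = 1.173 × 10^63 kg

1.173 × 10^63 kg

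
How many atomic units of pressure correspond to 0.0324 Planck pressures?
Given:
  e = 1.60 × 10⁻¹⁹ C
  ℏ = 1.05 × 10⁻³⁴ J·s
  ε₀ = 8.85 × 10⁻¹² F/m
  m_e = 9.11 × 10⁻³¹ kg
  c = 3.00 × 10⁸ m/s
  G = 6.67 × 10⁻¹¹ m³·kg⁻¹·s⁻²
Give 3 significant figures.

Planck pressure: p_P = c⁷/(ℏG²) = 4.68 × 10¹¹³ Pa
atomic unit of pressure: P_au = E_h/a₀³ = m_e⁴e¹⁰/((4πε₀)⁵ℏ⁸) = 3.01 × 10¹³ Pa
0.0324 × 4.68 × 10¹¹³ / 3.01 × 10¹³ = 5.03 × 10⁹⁸

5.03 × 10⁹⁸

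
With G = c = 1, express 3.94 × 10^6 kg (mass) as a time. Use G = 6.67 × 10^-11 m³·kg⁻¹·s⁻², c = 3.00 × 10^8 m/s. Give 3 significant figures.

9.73 × 10^-30 s

Mass → time via G/c³.
3.94 × 10^6 kg × (G/c³) = 9.73 × 10^-30 s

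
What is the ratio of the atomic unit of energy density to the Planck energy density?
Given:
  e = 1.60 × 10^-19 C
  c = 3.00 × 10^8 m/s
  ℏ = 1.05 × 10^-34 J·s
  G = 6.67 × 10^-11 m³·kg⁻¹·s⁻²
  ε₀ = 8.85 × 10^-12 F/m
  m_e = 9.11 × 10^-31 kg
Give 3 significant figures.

atomic unit of energy density: u_au = E_h/a₀³ = m_e⁴e¹⁰/((4πε₀)⁵ℏ⁸) = 3.01 × 10^13 J/m³
Planck energy density: u_P = c⁷/(ℏG²) = 4.68 × 10^113 J/m³
ratio = 3.01 × 10^13 / 4.68 × 10^113 = 6.44 × 10^-101

6.44 × 10^-101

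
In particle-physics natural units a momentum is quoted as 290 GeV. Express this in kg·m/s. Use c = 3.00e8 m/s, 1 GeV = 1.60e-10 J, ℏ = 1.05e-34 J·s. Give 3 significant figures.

Momentum is [E]/c; divide by c.
1 GeV → 1/c × (1 GeV in J) = 5.33e-19 kg·m/s.
Result: 290 × 5.33e-19 = 1.55e-16 kg·m/s.

1.55e-16 kg·m/s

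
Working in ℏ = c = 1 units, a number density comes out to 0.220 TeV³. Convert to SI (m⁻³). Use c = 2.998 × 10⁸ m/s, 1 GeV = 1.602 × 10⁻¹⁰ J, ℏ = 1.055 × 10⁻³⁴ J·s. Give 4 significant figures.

Number density is [L]⁻³ = [E]³/(ℏc)³.
1 GeV³ → 1/(ℏc)³ × (1 GeV in J)³ = 1.299 × 10⁴⁷ m⁻³.
Convert the energy scale: 0.220 TeV³ = 2.20 × 10⁸ GeV³.
Result: 2.20 × 10⁸ × 1.299 × 10⁴⁷ = 2.859 × 10⁵⁵ m⁻³.

2.859 × 10⁵⁵ m⁻³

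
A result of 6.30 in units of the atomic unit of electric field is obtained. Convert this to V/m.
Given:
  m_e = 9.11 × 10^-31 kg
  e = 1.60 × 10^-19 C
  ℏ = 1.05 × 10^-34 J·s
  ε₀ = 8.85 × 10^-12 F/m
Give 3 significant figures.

One atomic unit of electric field: E_au = E_h/(e a₀) = m_e²e⁵/((4πε₀)³ℏ⁴) = 5.20 × 10^11 V/m.
6.30 × 5.20 × 10^11 V/m = 3.28 × 10^12 V/m

3.28 × 10^12 V/m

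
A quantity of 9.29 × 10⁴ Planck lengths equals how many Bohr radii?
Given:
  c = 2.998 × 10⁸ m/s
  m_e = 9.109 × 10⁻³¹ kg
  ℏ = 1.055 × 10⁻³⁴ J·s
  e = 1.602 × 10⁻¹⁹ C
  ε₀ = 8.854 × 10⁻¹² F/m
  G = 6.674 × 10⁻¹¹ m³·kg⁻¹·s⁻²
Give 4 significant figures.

2.835 × 10⁻²⁰

Planck length: ℓ_P = √(ℏG/c³) = 1.616 × 10⁻³⁵ m
Bohr radius: a₀ = 4πε₀ℏ²/(m_e e²) = 5.297 × 10⁻¹¹ m
9.29 × 10⁴ × 1.616 × 10⁻³⁵ / 5.297 × 10⁻¹¹ = 2.835 × 10⁻²⁰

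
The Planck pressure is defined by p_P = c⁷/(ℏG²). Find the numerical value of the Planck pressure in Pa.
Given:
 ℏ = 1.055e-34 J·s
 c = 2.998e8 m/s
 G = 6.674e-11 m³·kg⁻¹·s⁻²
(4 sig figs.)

p_P = c⁷/(ℏG²)
  = 2.177e59 / 4.699e-55
  = 4.632e113 Pa

4.632e113 Pa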